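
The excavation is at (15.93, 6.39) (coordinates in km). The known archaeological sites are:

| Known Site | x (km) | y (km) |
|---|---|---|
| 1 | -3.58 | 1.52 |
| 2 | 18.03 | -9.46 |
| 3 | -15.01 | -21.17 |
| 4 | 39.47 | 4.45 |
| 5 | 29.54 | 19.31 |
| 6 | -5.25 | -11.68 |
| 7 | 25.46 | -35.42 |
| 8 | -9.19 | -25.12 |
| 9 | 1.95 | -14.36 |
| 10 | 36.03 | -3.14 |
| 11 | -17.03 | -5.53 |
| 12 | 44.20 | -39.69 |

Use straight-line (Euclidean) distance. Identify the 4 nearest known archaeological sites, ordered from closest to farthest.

2, 5, 1, 10

Distances from (15.93, 6.39):
1: √((-19.51)² + (-4.87)²) = √(380.6401 + 23.7169) = 20.11 km
2: √((2.10)² + (-15.85)²) = √(4.4100 + 251.2225) = 15.99 km
3: √((-30.94)² + (-27.56)²) = √(957.2836 + 759.5536) = 41.43 km
4: √((23.54)² + (-1.94)²) = √(554.1316 + 3.7636) = 23.62 km
5: √((13.61)² + (12.92)²) = √(185.2321 + 166.9264) = 18.77 km
6: √((-21.18)² + (-18.07)²) = √(448.5924 + 326.5249) = 27.84 km
7: √((9.53)² + (-41.81)²) = √(90.8209 + 1748.0761) = 42.88 km
8: √((-25.12)² + (-31.51)²) = √(631.0144 + 992.8801) = 40.30 km
9: √((-13.98)² + (-20.75)²) = √(195.4404 + 430.5625) = 25.02 km
10: √((20.10)² + (-9.53)²) = √(404.0100 + 90.8209) = 22.24 km
11: √((-32.96)² + (-11.92)²) = √(1086.3616 + 142.0864) = 35.05 km
12: √((28.27)² + (-46.08)²) = √(799.1929 + 2123.3664) = 54.06 km
Sorted: 2 (15.99 km) < 5 (18.77 km) < 1 (20.11 km) < 10 (22.24 km) < 4 (23.62 km) < 9 (25.02 km) < …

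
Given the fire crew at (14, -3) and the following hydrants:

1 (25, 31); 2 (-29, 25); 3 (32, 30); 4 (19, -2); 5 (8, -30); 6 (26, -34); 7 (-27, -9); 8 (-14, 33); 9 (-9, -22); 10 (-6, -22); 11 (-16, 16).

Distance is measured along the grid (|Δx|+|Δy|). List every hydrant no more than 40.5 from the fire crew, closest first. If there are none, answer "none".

4, 5, 10

Distances from (14, -3):
1: 45
2: 71
3: 51
4: 6
5: 33
6: 43
7: 47
8: 64
9: 42
10: 39
11: 49
Threshold 40.5: 4 (6), 5 (33), 10 (39) are within range.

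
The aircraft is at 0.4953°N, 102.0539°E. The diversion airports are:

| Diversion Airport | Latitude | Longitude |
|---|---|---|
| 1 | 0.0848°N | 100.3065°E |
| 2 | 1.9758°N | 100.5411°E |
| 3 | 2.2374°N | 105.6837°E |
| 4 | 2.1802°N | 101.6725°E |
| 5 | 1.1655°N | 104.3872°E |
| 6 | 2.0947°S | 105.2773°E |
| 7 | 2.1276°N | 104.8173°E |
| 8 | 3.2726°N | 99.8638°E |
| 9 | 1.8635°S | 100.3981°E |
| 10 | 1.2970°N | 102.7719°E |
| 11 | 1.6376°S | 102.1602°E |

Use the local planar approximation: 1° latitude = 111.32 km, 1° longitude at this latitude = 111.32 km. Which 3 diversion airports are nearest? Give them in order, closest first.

Distances from 0.4953°N, 102.0539°E:
1: √((-0.4105·111.32)² + (-1.7474·111.32)²) = √(2088.203014 + 37838.251375) = 199.8161 km
2: √((1.4805·111.32)² + (-1.5128·111.32)²) = √(27162.092182 + 28360.208997) = 235.6317 km
3: √((1.7421·111.32)² + (3.6298·111.32)²) = √(37609.066756 + 163272.028295) = 448.1976 km
4: √((1.6849·111.32)² + (-0.3814·111.32)²) = √(35179.904478 + 1802.634891) = 192.3084 km
5: √((0.6702·111.32)² + (2.3333·111.32)²) = √(5566.154313 + 67466.403192) = 270.2454 km
6: √((-2.5900·111.32)² + (3.2234·111.32)²) = √(83127.730433 + 128758.170863) = 460.3107 km
7: √((1.6323·111.32)² + (2.7634·111.32)²) = √(33017.664981 + 94631.102928) = 357.2797 km
8: √((2.7773·111.32)² + (-2.1901·111.32)²) = √(95585.492821 + 59439.382047) = 393.7320 km
9: √((-2.3588·111.32)² + (-1.6558·111.32)²) = √(68949.105061 + 33975.210161) = 320.8182 km
10: √((0.8017·111.32)² + (0.7180·111.32)²) = √(7964.713577 + 6388.446819) = 119.8047 km
11: √((-2.1329·111.32)² + (0.1063·111.32)²) = √(56375.107600 + 140.027368) = 237.7291 km
Sorted: 10 (119.8047 km) < 4 (192.3084 km) < 1 (199.8161 km) < 2 (235.6317 km) < 11 (237.7291 km) < …

10, 4, 1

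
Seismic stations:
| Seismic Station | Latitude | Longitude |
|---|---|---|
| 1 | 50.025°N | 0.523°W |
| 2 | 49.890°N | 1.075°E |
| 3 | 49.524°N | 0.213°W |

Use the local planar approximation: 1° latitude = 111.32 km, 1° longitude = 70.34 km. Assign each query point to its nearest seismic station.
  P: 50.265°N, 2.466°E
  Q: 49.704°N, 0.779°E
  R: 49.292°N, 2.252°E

P→2; Q→2; R→2

P at 50.265°N, 2.466°E:
  1: 211.937 km
  2: 106.376 km
  3: 205.704 km
  → nearest: 2 (106.376 km)
Q at 49.704°N, 0.779°E:
  1: 98.307 km
  2: 29.364 km
  3: 72.597 km
  → nearest: 2 (29.364 km)
R at 49.292°N, 2.252°E:
  1: 211.562 km
  2: 106.234 km
  3: 175.301 km
  → nearest: 2 (106.234 km)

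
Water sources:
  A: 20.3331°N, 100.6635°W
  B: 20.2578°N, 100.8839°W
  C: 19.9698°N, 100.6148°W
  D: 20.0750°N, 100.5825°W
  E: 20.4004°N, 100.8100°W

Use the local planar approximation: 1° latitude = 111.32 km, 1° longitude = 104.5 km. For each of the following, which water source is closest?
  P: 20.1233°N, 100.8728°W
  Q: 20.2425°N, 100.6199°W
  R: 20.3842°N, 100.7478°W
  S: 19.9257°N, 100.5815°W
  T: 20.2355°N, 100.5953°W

P→B; Q→A; R→E; S→C; T→A

P at 20.1233°N, 100.8728°W:
  A: 31.9974 km
  B: 15.0174 km
  C: 31.9199 km
  D: 30.8091 km
  E: 31.5371 km
  → nearest: B (15.0174 km)
Q at 20.2425°N, 100.6199°W:
  A: 11.0670 km
  B: 27.6405 km
  C: 30.3616 km
  D: 19.0513 km
  E: 26.5255 km
  → nearest: A (11.0670 km)
R at 20.3842°N, 100.7478°W:
  A: 10.4863 km
  B: 20.0067 km
  C: 48.1792 km
  D: 38.5115 km
  E: 6.7454 km
  → nearest: E (6.7454 km)
S at 19.9257°N, 100.5815°W:
  A: 46.1542 km
  B: 48.6348 km
  C: 6.0175 km
  D: 16.6204 km
  E: 57.9881 km
  → nearest: C (6.0175 km)
T at 20.2355°N, 100.5953°W:
  A: 12.9937 km
  B: 30.2607 km
  C: 29.6478 km
  D: 17.9169 km
  E: 28.9888 km
  → nearest: A (12.9937 km)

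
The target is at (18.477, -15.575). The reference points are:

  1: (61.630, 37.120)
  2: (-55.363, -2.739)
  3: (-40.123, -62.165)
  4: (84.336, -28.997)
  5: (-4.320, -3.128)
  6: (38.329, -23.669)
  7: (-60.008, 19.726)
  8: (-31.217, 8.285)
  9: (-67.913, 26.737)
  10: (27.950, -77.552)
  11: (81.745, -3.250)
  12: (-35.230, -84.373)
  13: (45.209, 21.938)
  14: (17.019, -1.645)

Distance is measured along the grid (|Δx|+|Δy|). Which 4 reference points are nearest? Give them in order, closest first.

Distances from (18.477, -15.575):
1: |43.153| + |52.695| = 43.153 + 52.695 = 95.848
2: |-73.840| + |12.836| = 73.840 + 12.836 = 86.676
3: |-58.600| + |-46.590| = 58.600 + 46.590 = 105.190
4: |65.859| + |-13.422| = 65.859 + 13.422 = 79.281
5: |-22.797| + |12.447| = 22.797 + 12.447 = 35.244
6: |19.852| + |-8.094| = 19.852 + 8.094 = 27.946
7: |-78.485| + |35.301| = 78.485 + 35.301 = 113.786
8: |-49.694| + |23.860| = 49.694 + 23.860 = 73.554
9: |-86.390| + |42.312| = 86.390 + 42.312 = 128.702
10: |9.473| + |-61.977| = 9.473 + 61.977 = 71.450
11: |63.268| + |12.325| = 63.268 + 12.325 = 75.593
12: |-53.707| + |-68.798| = 53.707 + 68.798 = 122.505
13: |26.732| + |37.513| = 26.732 + 37.513 = 64.245
14: |-1.458| + |13.930| = 1.458 + 13.930 = 15.388
Sorted: 14 (15.388) < 6 (27.946) < 5 (35.244) < 13 (64.245) < 10 (71.450) < 8 (73.554) < …

14, 6, 5, 13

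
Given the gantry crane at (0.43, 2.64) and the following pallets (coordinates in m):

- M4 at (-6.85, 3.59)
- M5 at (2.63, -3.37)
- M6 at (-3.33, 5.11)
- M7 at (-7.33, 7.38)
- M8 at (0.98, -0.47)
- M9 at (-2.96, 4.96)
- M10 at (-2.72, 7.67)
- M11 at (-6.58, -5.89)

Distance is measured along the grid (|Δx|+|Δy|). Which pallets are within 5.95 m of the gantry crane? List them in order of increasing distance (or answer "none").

Distances from (0.43, 2.64):
M4: |-7.28| + |0.95| = 7.28 + 0.95 = 8.23 m
M5: |2.20| + |-6.01| = 2.20 + 6.01 = 8.21 m
M6: |-3.76| + |2.47| = 3.76 + 2.47 = 6.23 m
M7: |-7.76| + |4.74| = 7.76 + 4.74 = 12.50 m
M8: |0.55| + |-3.11| = 0.55 + 3.11 = 3.66 m
M9: |-3.39| + |2.32| = 3.39 + 2.32 = 5.71 m
M10: |-3.15| + |5.03| = 3.15 + 5.03 = 8.18 m
M11: |-7.01| + |-8.53| = 7.01 + 8.53 = 15.54 m
Threshold 5.95 m: M8 (3.66 m), M9 (5.71 m) are within range.

M8, M9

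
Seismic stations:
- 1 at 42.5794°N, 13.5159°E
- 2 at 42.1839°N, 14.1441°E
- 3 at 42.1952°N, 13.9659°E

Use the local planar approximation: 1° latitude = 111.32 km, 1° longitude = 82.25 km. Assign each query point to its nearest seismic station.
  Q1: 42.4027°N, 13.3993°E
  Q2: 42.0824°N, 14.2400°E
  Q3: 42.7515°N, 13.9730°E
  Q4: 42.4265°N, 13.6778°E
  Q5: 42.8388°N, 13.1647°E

Q1 at 42.4027°N, 13.3993°E:
  1: 21.8836 km
  2: 65.9243 km
  3: 52.0133 km
  → nearest: 1 (21.8836 km)
Q2 at 42.0824°N, 14.2400°E:
  1: 81.2898 km
  2: 13.7798 km
  3: 25.8058 km
  → nearest: 2 (13.7798 km)
Q3 at 42.7515°N, 13.9730°E:
  1: 42.1963 km
  2: 64.7335 km
  3: 61.9301 km
  → nearest: 1 (42.1963 km)
Q4 at 42.4265°N, 13.6778°E:
  1: 21.6109 km
  2: 46.9074 km
  3: 34.9927 km
  → nearest: 1 (21.6109 km)
Q5 at 42.8388°N, 13.1647°E:
  1: 40.8443 km
  2: 108.6468 km
  3: 97.3433 km
  → nearest: 1 (40.8443 km)

Q1→1; Q2→2; Q3→1; Q4→1; Q5→1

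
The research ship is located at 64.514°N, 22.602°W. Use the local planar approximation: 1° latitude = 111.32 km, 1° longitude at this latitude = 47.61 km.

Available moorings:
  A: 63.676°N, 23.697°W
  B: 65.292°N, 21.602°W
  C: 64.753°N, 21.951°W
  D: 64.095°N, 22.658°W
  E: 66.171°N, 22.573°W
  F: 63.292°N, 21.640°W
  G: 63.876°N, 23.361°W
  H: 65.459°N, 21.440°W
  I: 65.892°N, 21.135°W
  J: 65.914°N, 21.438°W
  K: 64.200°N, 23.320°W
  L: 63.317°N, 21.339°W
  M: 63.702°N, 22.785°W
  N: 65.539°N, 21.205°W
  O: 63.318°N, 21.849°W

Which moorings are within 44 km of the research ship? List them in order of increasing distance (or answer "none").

Distances from 64.514°N, 22.602°W:
A: √((-0.838·111.32)² + (-1.095·47.61)²) = √(8702.30765 + 2717.84448) = 106.865 km
B: √((0.778·111.32)² + (1.000·47.61)²) = √(7500.76552 + 2266.71210) = 98.831 km
C: √((0.239·111.32)² + (0.651·47.61)²) = √(707.85157 + 960.63485) = 40.847 km
D: √((-0.419·111.32)² + (-0.056·47.61)²) = √(2175.57691 + 7.10841) = 46.719 km
E: √((1.657·111.32)² + (0.029·47.61)²) = √(34024.47339 + 1.90630) = 184.462 km
F: √((-1.222·111.32)² + (0.962·47.61)²) = √(18504.98797 + 2097.71511) = 143.536 km
G: √((-0.638·111.32)² + (-0.759·47.61)²) = √(5044.14721 + 1305.80977) = 79.687 km
H: √((0.945·111.32)² + (1.162·47.61)²) = √(11066.49297 + 3060.61441) = 118.858 km
I: √((1.378·111.32)² + (1.467·47.61)²) = √(23531.24093 + 4878.16618) = 168.551 km
J: √((1.400·111.32)² + (1.164·47.61)²) = √(24288.59910 + 3071.15916) = 165.408 km
K: √((-0.314·111.32)² + (-0.718·47.61)²) = √(1221.81567 + 1168.54449) = 48.891 km
L: √((-1.197·111.32)² + (1.263·47.61)²) = √(17755.57316 + 3615.78887) = 146.189 km
M: √((-0.812·111.32)² + (-0.183·47.61)²) = √(8170.68474 + 75.90992) = 90.811 km
N: √((1.025·111.32)² + (1.397·47.61)²) = √(13019.49461 + 4423.73573) = 132.073 km
O: √((-1.196·111.32)² + (0.753·47.61)²) = √(17725.91876 + 1285.24616) = 137.881 km
Threshold 44 km: C (40.847 km) is within range.

C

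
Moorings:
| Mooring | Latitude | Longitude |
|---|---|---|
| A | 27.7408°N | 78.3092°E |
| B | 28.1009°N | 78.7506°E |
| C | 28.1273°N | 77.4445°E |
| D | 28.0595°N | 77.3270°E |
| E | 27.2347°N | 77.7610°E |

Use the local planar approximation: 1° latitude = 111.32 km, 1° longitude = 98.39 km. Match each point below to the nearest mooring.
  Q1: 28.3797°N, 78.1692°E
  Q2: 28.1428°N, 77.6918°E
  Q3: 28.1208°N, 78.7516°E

Q1 at 28.3797°N, 78.1692°E:
  A: 72.4440 km
  B: 65.0809 km
  C: 76.6394 km
  D: 90.2053 km
  E: 133.6393 km
  → nearest: B (65.0809 km)
Q2 at 28.1428°N, 77.6918°E:
  A: 75.4499 km
  B: 104.2797 km
  C: 24.3929 km
  D: 37.0712 km
  E: 101.3187 km
  → nearest: C (24.3929 km)
Q3 at 28.1208°N, 78.7516°E:
  A: 60.6967 km
  B: 2.2175 km
  C: 128.6076 km
  D: 140.3324 km
  E: 138.6702 km
  → nearest: B (2.2175 km)

Q1→B; Q2→C; Q3→B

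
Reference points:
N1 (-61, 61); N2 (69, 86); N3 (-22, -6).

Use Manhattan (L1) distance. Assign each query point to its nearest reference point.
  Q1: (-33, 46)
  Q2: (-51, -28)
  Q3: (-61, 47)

Q1→N1; Q2→N3; Q3→N1

Q1 at (-33, 46):
  N1: 43
  N2: 142
  N3: 63
  → nearest: N1 (43)
Q2 at (-51, -28):
  N1: 99
  N2: 234
  N3: 51
  → nearest: N3 (51)
Q3 at (-61, 47):
  N1: 14
  N2: 169
  N3: 92
  → nearest: N1 (14)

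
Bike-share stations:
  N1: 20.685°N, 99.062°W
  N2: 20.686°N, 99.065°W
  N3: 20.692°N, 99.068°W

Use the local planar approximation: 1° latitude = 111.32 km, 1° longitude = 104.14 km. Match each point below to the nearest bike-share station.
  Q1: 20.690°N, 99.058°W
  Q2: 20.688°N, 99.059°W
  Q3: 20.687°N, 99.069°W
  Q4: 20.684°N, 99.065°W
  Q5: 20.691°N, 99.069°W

Q1 at 20.690°N, 99.058°W:
  N1: √((-0.005·111.32)² + (-0.004·104.14)²) = √(0.30980356 + 0.17352223) = 0.695216 km
  N2: √((-0.004·111.32)² + (-0.007·104.14)²) = √(0.19827428 + 0.53141184) = 0.854217 km
  N3: √((0.002·111.32)² + (-0.010·104.14)²) = √(0.04956857 + 1.08451396) = 1.064933 km
  → nearest: N1 (0.695216 km)
Q2 at 20.688°N, 99.059°W:
  N1: √((-0.003·111.32)² + (-0.003·104.14)²) = √(0.11152928 + 0.09760626) = 0.457313 km
  N2: √((-0.002·111.32)² + (-0.006·104.14)²) = √(0.04956857 + 0.39042503) = 0.663320 km
  N3: √((0.004·111.32)² + (-0.009·104.14)²) = √(0.19827428 + 0.87845631) = 1.037656 km
  → nearest: N1 (0.457313 km)
Q3 at 20.687°N, 99.069°W:
  N1: √((-0.002·111.32)² + (0.007·104.14)²) = √(0.04956857 + 0.53141184) = 0.762221 km
  N2: √((-0.001·111.32)² + (0.004·104.14)²) = √(0.01239214 + 0.17352223) = 0.431178 km
  N3: √((0.005·111.32)² + (0.001·104.14)²) = √(0.30980356 + 0.01084514) = 0.566259 km
  → nearest: N2 (0.431178 km)
Q4 at 20.684°N, 99.065°W:
  N1: √((0.001·111.32)² + (0.003·104.14)²) = √(0.01239214 + 0.09760626) = 0.331660 km
  N2: √((0.002·111.32)² + (0.000·104.14)²) = √(0.04956857 + 0.00000000) = 0.222640 km
  N3: √((0.008·111.32)² + (-0.003·104.14)²) = √(0.79309711 + 0.09760626) = 0.943771 km
  → nearest: N2 (0.222640 km)
Q5 at 20.691°N, 99.069°W:
  N1: √((-0.006·111.32)² + (0.007·104.14)²) = √(0.44611713 + 0.53141184) = 0.988701 km
  N2: √((-0.005·111.32)² + (0.004·104.14)²) = √(0.30980356 + 0.17352223) = 0.695216 km
  N3: √((0.001·111.32)² + (0.001·104.14)²) = √(0.01239214 + 0.01084514) = 0.152438 km
  → nearest: N3 (0.152438 km)

Q1→N1; Q2→N1; Q3→N2; Q4→N2; Q5→N3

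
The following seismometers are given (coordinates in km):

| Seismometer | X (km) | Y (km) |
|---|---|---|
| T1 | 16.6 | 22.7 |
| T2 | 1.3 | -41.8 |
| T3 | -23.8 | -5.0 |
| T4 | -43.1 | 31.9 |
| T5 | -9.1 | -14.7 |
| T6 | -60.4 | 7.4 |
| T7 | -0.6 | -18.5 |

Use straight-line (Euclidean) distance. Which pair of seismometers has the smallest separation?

Pairwise distances:
T1–T2: 66.3 km
T1–T3: 49.0 km
T1–T4: 60.4 km
T1–T5: 45.4 km
T1–T6: 78.5 km
T1–T7: 44.6 km
T2–T3: 44.5 km
T2–T4: 86.0 km
T2–T5: 29.0 km
T2–T6: 78.9 km
T2–T7: 23.4 km
T3–T4: 41.6 km
T3–T5: 17.6 km
T3–T6: 38.6 km
T3–T7: 26.8 km
T4–T5: 57.7 km
T4–T6: 30.0 km
T4–T7: 65.9 km
T5–T6: 55.9 km
T5–T7: 9.3 km
T6–T7: 65.2 km
Closest pair: T5–T7 at 9.3 km.

T5 and T7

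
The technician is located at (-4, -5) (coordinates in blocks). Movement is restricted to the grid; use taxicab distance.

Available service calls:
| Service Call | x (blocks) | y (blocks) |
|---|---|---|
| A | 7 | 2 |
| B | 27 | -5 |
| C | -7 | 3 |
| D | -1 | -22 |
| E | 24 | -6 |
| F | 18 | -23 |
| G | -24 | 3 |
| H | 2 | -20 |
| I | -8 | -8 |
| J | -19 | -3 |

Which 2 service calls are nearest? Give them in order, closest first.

I, C

Distances from (-4, -5):
A: |11| + |7| = 11 + 7 = 18 blocks
B: |31| + |0| = 31 + 0 = 31 blocks
C: |-3| + |8| = 3 + 8 = 11 blocks
D: |3| + |-17| = 3 + 17 = 20 blocks
E: |28| + |-1| = 28 + 1 = 29 blocks
F: |22| + |-18| = 22 + 18 = 40 blocks
G: |-20| + |8| = 20 + 8 = 28 blocks
H: |6| + |-15| = 6 + 15 = 21 blocks
I: |-4| + |-3| = 4 + 3 = 7 blocks
J: |-15| + |2| = 15 + 2 = 17 blocks
Sorted: I (7 blocks) < C (11 blocks) < J (17 blocks) < A (18 blocks) < …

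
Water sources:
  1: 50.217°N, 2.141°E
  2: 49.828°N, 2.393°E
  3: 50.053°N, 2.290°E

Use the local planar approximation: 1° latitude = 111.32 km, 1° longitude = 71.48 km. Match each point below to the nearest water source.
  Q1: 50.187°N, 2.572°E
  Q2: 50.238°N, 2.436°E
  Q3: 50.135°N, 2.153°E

Q1 at 50.187°N, 2.572°E:
  1: √((0.030·111.32)² + (-0.431·71.48)²) = √(11.15293 + 949.12547) = 30.988 km
  2: √((-0.359·111.32)² + (-0.179·71.48)²) = √(1597.11170 + 163.70998) = 41.962 km
  3: √((-0.134·111.32)² + (-0.282·71.48)²) = √(222.51331 + 406.31916) = 25.077 km
  → nearest: 3 (25.077 km)
Q2 at 50.238°N, 2.436°E:
  1: √((-0.021·111.32)² + (-0.295·71.48)²) = √(5.46493 + 444.64470) = 21.216 km
  2: √((-0.410·111.32)² + (-0.043·71.48)²) = √(2083.11914 + 9.44726) = 45.745 km
  3: √((-0.185·111.32)² + (-0.146·71.48)²) = √(424.12107 + 108.91177) = 23.088 km
  → nearest: 1 (21.216 km)
Q3 at 50.135°N, 2.153°E:
  1: √((0.082·111.32)² + (-0.012·71.48)²) = √(83.32477 + 0.73575) = 9.168 km
  2: √((-0.307·111.32)² + (0.240·71.48)²) = √(1167.94703 + 294.30089) = 38.239 km
  3: √((-0.082·111.32)² + (0.137·71.48)²) = √(83.32477 + 95.89815) = 13.387 km
  → nearest: 1 (9.168 km)

Q1→3; Q2→1; Q3→1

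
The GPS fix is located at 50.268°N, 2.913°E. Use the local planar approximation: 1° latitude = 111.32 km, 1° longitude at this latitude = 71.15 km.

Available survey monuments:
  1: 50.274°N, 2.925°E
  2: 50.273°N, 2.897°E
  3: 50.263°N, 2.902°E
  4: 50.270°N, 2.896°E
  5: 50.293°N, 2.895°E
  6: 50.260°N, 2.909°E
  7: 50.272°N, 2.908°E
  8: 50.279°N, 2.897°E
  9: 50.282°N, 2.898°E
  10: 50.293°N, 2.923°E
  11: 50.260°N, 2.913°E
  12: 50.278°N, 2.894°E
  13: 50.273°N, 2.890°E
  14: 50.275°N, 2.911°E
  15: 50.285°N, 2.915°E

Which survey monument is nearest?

Distances from 50.268°N, 2.913°E:
1: √((0.006·111.32)² + (0.012·71.15)²) = √(0.44612 + 0.72897) = 1.084 km
2: √((0.005·111.32)² + (-0.016·71.15)²) = √(0.30980 + 1.29595) = 1.267 km
3: √((-0.005·111.32)² + (-0.011·71.15)²) = √(0.30980 + 0.61254) = 0.960 km
4: √((0.002·111.32)² + (-0.017·71.15)²) = √(0.04957 + 1.46301) = 1.230 km
5: √((0.025·111.32)² + (-0.018·71.15)²) = √(7.74509 + 1.64019) = 3.064 km
6: √((-0.008·111.32)² + (-0.004·71.15)²) = √(0.79310 + 0.08100) = 0.935 km
7: √((0.004·111.32)² + (-0.005·71.15)²) = √(0.19827 + 0.12656) = 0.570 km
8: √((0.011·111.32)² + (-0.016·71.15)²) = √(1.49945 + 1.29595) = 1.672 km
9: √((0.014·111.32)² + (-0.015·71.15)²) = √(2.42886 + 1.13902) = 1.889 km
10: √((0.025·111.32)² + (0.010·71.15)²) = √(7.74509 + 0.50623) = 2.873 km
11: √((-0.008·111.32)² + (0.000·71.15)²) = √(0.79310 + 0.00000) = 0.891 km
12: √((0.010·111.32)² + (-0.019·71.15)²) = √(1.23921 + 1.82750) = 1.751 km
13: √((0.005·111.32)² + (-0.023·71.15)²) = √(0.30980 + 2.67797) = 1.729 km
14: √((0.007·111.32)² + (-0.002·71.15)²) = √(0.60721 + 0.02025) = 0.792 km
15: √((0.017·111.32)² + (0.002·71.15)²) = √(3.58133 + 0.02025) = 1.898 km
Minimum: 7 at 0.570 km.

7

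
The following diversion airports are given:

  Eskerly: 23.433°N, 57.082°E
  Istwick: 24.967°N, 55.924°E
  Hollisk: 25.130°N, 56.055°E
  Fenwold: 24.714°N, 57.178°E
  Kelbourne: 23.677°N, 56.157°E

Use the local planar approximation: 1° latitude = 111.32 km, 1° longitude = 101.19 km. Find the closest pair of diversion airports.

Istwick and Hollisk

Pairwise distances:
Istwick–Hollisk: √((0.163·111.32)² + (0.131·101.19)²) = √(329.24683 + 175.71862) = 22.471 km
Eskerly–Kelbourne: √((0.244·111.32)² + (-0.925·101.19)²) = √(737.77859 + 8761.10040) = 97.462 km
Hollisk–Fenwold: √((-0.416·111.32)² + (1.123·101.19)²) = √(2144.53460 + 12913.22459) = 122.710 km
Istwick–Fenwold: √((-0.253·111.32)² + (1.254·101.19)²) = √(793.20864 + 16101.64565) = 129.980 km
Eskerly–Fenwold: √((1.281·111.32)² + (0.096·101.19)²) = √(20335.02238 + 94.36646) = 142.931 km
Istwick–Kelbourne: √((-1.290·111.32)² + (0.233·101.19)²) = √(20621.76417 + 555.88766) = 145.525 km
Fenwold–Kelbourne: √((-1.037·111.32)² + (-1.021·101.19)²) = √(13326.12578 + 10673.98716) = 154.920 km
Hollisk–Kelbourne: √((-1.453·111.32)² + (0.102·101.19)²) = √(26162.40256 + 106.53089) = 162.077 km
Eskerly–Istwick: √((1.534·111.32)² + (-1.158·101.19)²) = √(29160.64424 + 13730.68837) = 207.102 km
Eskerly–Hollisk: √((1.697·111.32)² + (-1.027·101.19)²) = √(35687.00321 + 10799.80910) = 215.608 km
Closest pair: Istwick–Hollisk at 22.471 km.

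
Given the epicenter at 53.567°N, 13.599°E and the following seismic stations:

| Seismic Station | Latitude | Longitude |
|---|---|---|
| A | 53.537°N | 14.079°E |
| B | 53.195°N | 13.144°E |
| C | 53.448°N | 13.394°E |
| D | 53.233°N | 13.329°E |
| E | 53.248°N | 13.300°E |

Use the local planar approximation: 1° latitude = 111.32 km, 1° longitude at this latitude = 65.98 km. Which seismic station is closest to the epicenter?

C

Distances from 53.567°N, 13.599°E:
A: 31.846 km
B: 51.148 km
C: 18.932 km
D: 41.228 km
E: 40.623 km
Minimum: C at 18.932 km.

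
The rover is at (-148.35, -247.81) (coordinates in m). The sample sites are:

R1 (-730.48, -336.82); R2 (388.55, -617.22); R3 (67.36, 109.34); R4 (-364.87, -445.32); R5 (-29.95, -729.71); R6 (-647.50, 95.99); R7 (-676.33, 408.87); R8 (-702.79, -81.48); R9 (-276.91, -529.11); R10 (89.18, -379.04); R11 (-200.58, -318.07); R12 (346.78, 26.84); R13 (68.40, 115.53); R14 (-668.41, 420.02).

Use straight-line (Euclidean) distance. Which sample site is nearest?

R11

Distances from (-148.35, -247.81):
R1: 588.90 m
R2: 651.71 m
R3: 417.24 m
R4: 293.07 m
R5: 496.23 m
R6: 606.09 m
R7: 842.61 m
R8: 578.85 m
R9: 309.29 m
R10: 271.37 m
R11: 87.55 m
R12: 566.20 m
R13: 423.08 m
R14: 846.44 m
Minimum: R11 at 87.55 m.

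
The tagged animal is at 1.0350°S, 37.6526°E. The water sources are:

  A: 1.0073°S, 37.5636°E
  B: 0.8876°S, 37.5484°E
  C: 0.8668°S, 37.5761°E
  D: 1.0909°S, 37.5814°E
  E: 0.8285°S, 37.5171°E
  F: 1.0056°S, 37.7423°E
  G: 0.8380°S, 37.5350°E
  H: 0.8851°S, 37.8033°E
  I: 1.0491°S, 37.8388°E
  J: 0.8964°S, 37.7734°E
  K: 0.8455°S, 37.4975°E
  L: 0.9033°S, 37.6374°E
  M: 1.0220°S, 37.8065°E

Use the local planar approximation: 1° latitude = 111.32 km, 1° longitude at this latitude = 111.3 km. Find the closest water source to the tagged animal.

D

Distances from 1.0350°S, 37.6526°E:
A: 10.3745 km
B: 20.0933 km
C: 20.5690 km
D: 10.0758 km
E: 27.4931 km
F: 10.5064 km
G: 25.5391 km
H: 23.6597 km
I: 20.7834 km
J: 20.4651 km
K: 27.2581 km
L: 14.7581 km
M: 17.1901 km
Minimum: D at 10.0758 km.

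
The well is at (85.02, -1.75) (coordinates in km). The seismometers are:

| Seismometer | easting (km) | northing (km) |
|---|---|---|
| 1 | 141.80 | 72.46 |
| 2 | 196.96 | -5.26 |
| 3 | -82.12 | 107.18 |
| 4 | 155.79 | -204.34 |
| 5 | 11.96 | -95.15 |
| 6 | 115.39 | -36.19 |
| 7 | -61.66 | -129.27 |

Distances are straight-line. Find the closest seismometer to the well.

6

Distances from (85.02, -1.75):
1: √((56.78)² + (74.21)²) = √(3223.9684 + 5507.1241) = 93.44 km
2: √((111.94)² + (-3.51)²) = √(12530.5636 + 12.3201) = 112.00 km
3: √((-167.14)² + (108.93)²) = √(27935.7796 + 11865.7449) = 199.50 km
4: √((70.77)² + (-202.59)²) = √(5008.3929 + 41042.7081) = 214.60 km
5: √((-73.06)² + (-93.40)²) = √(5337.7636 + 8723.5600) = 118.58 km
6: √((30.37)² + (-34.44)²) = √(922.3369 + 1186.1136) = 45.92 km
7: √((-146.68)² + (-127.52)²) = √(21515.0224 + 16261.3504) = 194.36 km
Minimum: 6 at 45.92 km.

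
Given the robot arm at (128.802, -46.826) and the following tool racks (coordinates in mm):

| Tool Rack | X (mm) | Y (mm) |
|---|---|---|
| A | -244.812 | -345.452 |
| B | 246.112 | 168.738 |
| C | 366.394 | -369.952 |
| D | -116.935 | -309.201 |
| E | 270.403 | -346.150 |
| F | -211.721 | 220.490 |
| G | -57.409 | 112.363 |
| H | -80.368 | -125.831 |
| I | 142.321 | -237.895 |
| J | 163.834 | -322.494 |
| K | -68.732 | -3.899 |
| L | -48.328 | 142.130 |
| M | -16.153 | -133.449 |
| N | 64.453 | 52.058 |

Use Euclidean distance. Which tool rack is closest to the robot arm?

N

Distances from (128.802, -46.826):
A: √((-373.614)² + (-298.626)²) = √(139587.42100 + 89177.48788) = 478.294 mm
B: √((117.310)² + (215.564)²) = √(13761.63610 + 46467.83810) = 245.417 mm
C: √((237.592)² + (-323.126)²) = √(56449.95846 + 104410.41188) = 401.074 mm
D: √((-245.737)² + (-262.375)²) = √(60386.67317 + 68840.64062) = 359.482 mm
E: √((141.601)² + (-299.324)²) = √(20050.84320 + 89594.85698) = 331.128 mm
F: √((-340.523)² + (267.316)²) = √(115955.91353 + 71457.84386) = 432.913 mm
G: √((-186.211)² + (159.189)²) = √(34674.53652 + 25341.13772) = 244.981 mm
H: √((-209.170)² + (-79.005)²) = √(43752.08890 + 6241.79002) = 223.593 mm
I: √((13.519)² + (-191.069)²) = √(182.76336 + 36507.36276) = 191.547 mm
J: √((35.032)² + (-275.668)²) = √(1227.24102 + 75992.84622) = 277.885 mm
K: √((-197.534)² + (42.927)²) = √(39019.68116 + 1842.72733) = 202.145 mm
L: √((-177.130)² + (188.956)²) = √(31375.03690 + 35704.36994) = 258.997 mm
M: √((-144.955)² + (-86.623)²) = √(21011.95202 + 7503.54413) = 168.865 mm
N: √((-64.349)² + (98.884)²) = √(4140.79380 + 9778.04546) = 117.978 mm
Minimum: N at 117.978 mm.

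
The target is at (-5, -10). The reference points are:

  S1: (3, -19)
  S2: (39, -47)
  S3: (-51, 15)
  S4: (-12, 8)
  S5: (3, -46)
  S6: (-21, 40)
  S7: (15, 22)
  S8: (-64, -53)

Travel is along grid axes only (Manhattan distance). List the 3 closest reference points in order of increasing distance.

S1, S4, S5

Distances from (-5, -10):
S1: |8| + |-9| = 8 + 9 = 17
S2: |44| + |-37| = 44 + 37 = 81
S3: |-46| + |25| = 46 + 25 = 71
S4: |-7| + |18| = 7 + 18 = 25
S5: |8| + |-36| = 8 + 36 = 44
S6: |-16| + |50| = 16 + 50 = 66
S7: |20| + |32| = 20 + 32 = 52
S8: |-59| + |-43| = 59 + 43 = 102
Sorted: S1 (17) < S4 (25) < S5 (44) < S7 (52) < S6 (66) < …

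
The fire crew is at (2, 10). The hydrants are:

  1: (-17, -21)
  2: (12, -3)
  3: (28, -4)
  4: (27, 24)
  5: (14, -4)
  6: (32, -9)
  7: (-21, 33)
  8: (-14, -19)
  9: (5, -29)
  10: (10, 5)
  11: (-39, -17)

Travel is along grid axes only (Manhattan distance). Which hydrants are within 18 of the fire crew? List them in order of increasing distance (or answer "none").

Distances from (2, 10):
1: |-19| + |-31| = 19 + 31 = 50
2: |10| + |-13| = 10 + 13 = 23
3: |26| + |-14| = 26 + 14 = 40
4: |25| + |14| = 25 + 14 = 39
5: |12| + |-14| = 12 + 14 = 26
6: |30| + |-19| = 30 + 19 = 49
7: |-23| + |23| = 23 + 23 = 46
8: |-16| + |-29| = 16 + 29 = 45
9: |3| + |-39| = 3 + 39 = 42
10: |8| + |-5| = 8 + 5 = 13
11: |-41| + |-27| = 41 + 27 = 68
Threshold 18: 10 (13) is within range.

10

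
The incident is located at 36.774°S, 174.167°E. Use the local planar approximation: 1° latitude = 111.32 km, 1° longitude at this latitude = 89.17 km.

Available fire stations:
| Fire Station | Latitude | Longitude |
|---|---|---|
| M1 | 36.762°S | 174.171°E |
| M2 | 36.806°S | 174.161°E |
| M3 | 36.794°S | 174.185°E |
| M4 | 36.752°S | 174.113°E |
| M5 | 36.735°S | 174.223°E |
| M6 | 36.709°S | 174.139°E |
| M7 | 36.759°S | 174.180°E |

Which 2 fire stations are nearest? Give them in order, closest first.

M1, M7

Distances from 36.774°S, 174.167°E:
M1: √((0.012·111.32)² + (0.004·89.17)²) = √(1.78447 + 0.12722) = 1.383 km
M2: √((-0.032·111.32)² + (-0.006·89.17)²) = √(12.68955 + 0.28625) = 3.602 km
M3: √((-0.020·111.32)² + (0.018·89.17)²) = √(4.95686 + 2.57622) = 2.745 km
M4: √((0.022·111.32)² + (-0.054·89.17)²) = √(5.99780 + 23.18596) = 5.402 km
M5: √((0.039·111.32)² + (0.056·89.17)²) = √(18.84845 + 24.93524) = 6.617 km
M6: √((0.065·111.32)² + (-0.028·89.17)²) = √(52.35680 + 6.23381) = 7.654 km
M7: √((0.015·111.32)² + (0.013·89.17)²) = √(2.78823 + 1.34377) = 2.033 km
Sorted: M1 (1.383 km) < M7 (2.033 km) < M3 (2.745 km) < M2 (3.602 km) < …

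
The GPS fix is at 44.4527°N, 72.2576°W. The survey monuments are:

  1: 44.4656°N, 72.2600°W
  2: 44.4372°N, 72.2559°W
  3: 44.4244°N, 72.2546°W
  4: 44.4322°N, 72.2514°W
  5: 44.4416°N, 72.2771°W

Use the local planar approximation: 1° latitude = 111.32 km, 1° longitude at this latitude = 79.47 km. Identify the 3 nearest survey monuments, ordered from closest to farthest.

1, 2, 5

Distances from 44.4527°N, 72.2576°W:
1: √((0.0129·111.32)² + (-0.0024·79.47)²) = √(2.062176 + 0.036377) = 1.4486 km
2: √((-0.0155·111.32)² + (0.0017·79.47)²) = √(2.977212 + 0.018252) = 1.7307 km
3: √((-0.0283·111.32)² + (0.0030·79.47)²) = √(9.924743 + 0.056839) = 3.1594 km
4: √((-0.0205·111.32)² + (0.0062·79.47)²) = √(5.207798 + 0.242767) = 2.3346 km
5: √((-0.0111·111.32)² + (-0.0195·79.47)²) = √(1.526836 + 2.401462) = 1.9820 km
Sorted: 1 (1.4486 km) < 2 (1.7307 km) < 5 (1.9820 km) < 4 (2.3346 km) < 3 (3.1594 km)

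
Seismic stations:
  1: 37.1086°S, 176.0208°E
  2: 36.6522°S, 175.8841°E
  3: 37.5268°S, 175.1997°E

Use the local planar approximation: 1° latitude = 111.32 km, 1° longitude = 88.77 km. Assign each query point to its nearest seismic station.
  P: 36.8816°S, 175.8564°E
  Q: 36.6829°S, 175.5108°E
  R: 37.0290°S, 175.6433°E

P at 36.8816°S, 175.8564°E:
  1: 29.1810 km
  2: 25.6549 km
  3: 92.5039 km
  → nearest: 2 (25.6549 km)
Q at 36.6829°S, 175.5108°E:
  1: 65.5387 km
  2: 33.3136 km
  3: 97.9180 km
  → nearest: 2 (33.3136 km)
R at 37.0290°S, 175.6433°E:
  1: 34.6624 km
  2: 47.0780 km
  3: 67.9815 km
  → nearest: 1 (34.6624 km)

P→2; Q→2; R→1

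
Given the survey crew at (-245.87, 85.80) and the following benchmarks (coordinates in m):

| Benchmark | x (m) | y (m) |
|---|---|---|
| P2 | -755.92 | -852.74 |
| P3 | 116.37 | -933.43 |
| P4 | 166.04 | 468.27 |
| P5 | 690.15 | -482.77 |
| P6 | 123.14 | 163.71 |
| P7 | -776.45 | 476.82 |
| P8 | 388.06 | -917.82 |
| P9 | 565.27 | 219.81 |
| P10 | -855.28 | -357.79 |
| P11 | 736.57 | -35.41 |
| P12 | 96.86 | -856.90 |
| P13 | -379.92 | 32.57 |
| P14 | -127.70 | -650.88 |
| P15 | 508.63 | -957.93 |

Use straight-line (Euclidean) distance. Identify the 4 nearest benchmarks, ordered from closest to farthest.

P13, P6, P4, P7

Distances from (-245.87, 85.80):
P2: 1068.18 m
P3: 1081.69 m
P4: 562.10 m
P5: 1095.17 m
P6: 377.14 m
P7: 659.10 m
P8: 1187.06 m
P9: 822.14 m
P10: 753.76 m
P11: 989.89 m
P12: 1003.07 m
P13: 144.23 m
P14: 746.10 m
P15: 1287.88 m
Sorted: P13 (144.23 m) < P6 (377.14 m) < P4 (562.10 m) < P7 (659.10 m) < P14 (746.10 m) < P10 (753.76 m) < …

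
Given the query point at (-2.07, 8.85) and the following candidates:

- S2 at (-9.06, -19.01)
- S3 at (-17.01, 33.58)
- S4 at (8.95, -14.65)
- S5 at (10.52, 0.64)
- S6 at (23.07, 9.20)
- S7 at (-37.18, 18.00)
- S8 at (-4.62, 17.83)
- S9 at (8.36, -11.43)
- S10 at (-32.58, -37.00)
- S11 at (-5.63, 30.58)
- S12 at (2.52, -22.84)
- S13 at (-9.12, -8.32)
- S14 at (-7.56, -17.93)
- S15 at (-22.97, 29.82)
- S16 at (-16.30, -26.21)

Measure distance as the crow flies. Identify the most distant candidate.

S10

Distances from (-2.07, 8.85):
S2: √((-6.99)² + (-27.86)²) = √(48.8601 + 776.1796) = 28.72
S3: √((-14.94)² + (24.73)²) = √(223.2036 + 611.5729) = 28.89
S4: √((11.02)² + (-23.50)²) = √(121.4404 + 552.2500) = 25.96
S5: √((12.59)² + (-8.21)²) = √(158.5081 + 67.4041) = 15.03
S6: √((25.14)² + (0.35)²) = √(632.0196 + 0.1225) = 25.14
S7: √((-35.11)² + (9.15)²) = √(1232.7121 + 83.7225) = 36.28
S8: √((-2.55)² + (8.98)²) = √(6.5025 + 80.6404) = 9.34
S9: √((10.43)² + (-20.28)²) = √(108.7849 + 411.2784) = 22.80
S10: √((-30.51)² + (-45.85)²) = √(930.8601 + 2102.2225) = 55.07
S11: √((-3.56)² + (21.73)²) = √(12.6736 + 472.1929) = 22.02
S12: √((4.59)² + (-31.69)²) = √(21.0681 + 1004.2561) = 32.02
S13: √((-7.05)² + (-17.17)²) = √(49.7025 + 294.8089) = 18.56
S14: √((-5.49)² + (-26.78)²) = √(30.1401 + 717.1684) = 27.34
S15: √((-20.90)² + (20.97)²) = √(436.8100 + 439.7409) = 29.61
S16: √((-14.23)² + (-35.06)²) = √(202.4929 + 1229.2036) = 37.84
Maximum: S10 at 55.07.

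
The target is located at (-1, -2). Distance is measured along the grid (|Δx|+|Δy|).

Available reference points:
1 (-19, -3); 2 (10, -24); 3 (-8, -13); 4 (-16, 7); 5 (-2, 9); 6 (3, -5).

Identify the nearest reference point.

Distances from (-1, -2):
1: 19
2: 33
3: 18
4: 24
5: 12
6: 7
Minimum: 6 at 7.

6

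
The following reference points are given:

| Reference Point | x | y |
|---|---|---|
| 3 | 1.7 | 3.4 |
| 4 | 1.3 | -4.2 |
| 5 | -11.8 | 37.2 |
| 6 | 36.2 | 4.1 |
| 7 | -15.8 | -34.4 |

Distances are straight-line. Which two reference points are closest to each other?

3 and 4

Pairwise distances:
3–4: 7.6
3–5: 36.4
3–6: 34.5
3–7: 41.7
4–5: 43.4
4–6: 35.9
4–7: 34.7
5–6: 58.3
5–7: 71.7
6–7: 64.7
Closest pair: 3–4 at 7.6.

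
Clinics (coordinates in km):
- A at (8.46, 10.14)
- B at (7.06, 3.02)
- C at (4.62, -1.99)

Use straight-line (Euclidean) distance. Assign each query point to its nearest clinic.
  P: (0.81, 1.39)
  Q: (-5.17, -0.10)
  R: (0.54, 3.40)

P at (0.81, 1.39):
  A: √((7.65)² + (8.75)²) = √(58.5225 + 76.5625) = 11.62 km
  B: √((6.25)² + (1.63)²) = √(39.0625 + 2.6569) = 6.46 km
  C: √((3.81)² + (-3.38)²) = √(14.5161 + 11.4244) = 5.09 km
  → nearest: C (5.09 km)
Q at (-5.17, -0.10):
  A: √((13.63)² + (10.24)²) = √(185.7769 + 104.8576) = 17.05 km
  B: √((12.23)² + (3.12)²) = √(149.5729 + 9.7344) = 12.62 km
  C: √((9.79)² + (-1.89)²) = √(95.8441 + 3.5721) = 9.97 km
  → nearest: C (9.97 km)
R at (0.54, 3.40):
  A: √((7.92)² + (6.74)²) = √(62.7264 + 45.4276) = 10.40 km
  B: √((6.52)² + (-0.38)²) = √(42.5104 + 0.1444) = 6.53 km
  C: √((4.08)² + (-5.39)²) = √(16.6464 + 29.0521) = 6.76 km
  → nearest: B (6.53 km)

P→C; Q→C; R→B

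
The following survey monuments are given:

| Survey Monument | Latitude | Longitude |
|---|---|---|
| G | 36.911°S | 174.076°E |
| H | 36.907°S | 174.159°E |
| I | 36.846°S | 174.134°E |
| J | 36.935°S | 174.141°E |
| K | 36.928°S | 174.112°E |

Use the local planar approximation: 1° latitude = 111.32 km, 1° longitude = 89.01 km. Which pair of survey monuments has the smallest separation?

Pairwise distances:
J–K: 2.696 km
H–J: 3.505 km
G–K: 3.721 km
H–K: 4.792 km
G–J: 6.373 km
H–I: 7.146 km
G–H: 7.401 km
G–I: 8.889 km
I–K: 9.336 km
I–J: 9.927 km
Closest pair: J–K at 2.696 km.

J and K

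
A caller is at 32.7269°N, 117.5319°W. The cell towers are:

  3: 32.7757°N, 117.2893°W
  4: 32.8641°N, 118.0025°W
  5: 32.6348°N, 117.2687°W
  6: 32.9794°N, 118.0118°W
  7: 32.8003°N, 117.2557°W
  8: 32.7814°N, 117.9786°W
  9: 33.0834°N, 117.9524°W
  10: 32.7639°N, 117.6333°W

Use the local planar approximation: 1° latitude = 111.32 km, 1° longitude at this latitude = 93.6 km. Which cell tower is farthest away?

9

Distances from 32.7269°N, 117.5319°W:
3: 23.3481 km
4: 46.6209 km
5: 26.6838 km
6: 52.9883 km
7: 27.1128 km
8: 42.2490 km
9: 55.8933 km
10: 10.3462 km
Maximum: 9 at 55.8933 km.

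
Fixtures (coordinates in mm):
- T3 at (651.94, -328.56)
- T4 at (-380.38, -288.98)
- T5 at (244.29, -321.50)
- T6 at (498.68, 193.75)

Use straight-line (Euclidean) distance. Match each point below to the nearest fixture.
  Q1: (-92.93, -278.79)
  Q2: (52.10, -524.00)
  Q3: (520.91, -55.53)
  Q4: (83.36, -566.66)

Q1→T4; Q2→T5; Q3→T6; Q4→T5

Q1 at (-92.93, -278.79):
  T3: 746.53 mm
  T4: 287.63 mm
  T5: 339.91 mm
  T6: 757.16 mm
  → nearest: T4 (287.63 mm)
Q2 at (52.10, -524.00):
  T3: 630.88 mm
  T4: 492.21 mm
  T5: 279.18 mm
  T6: 845.34 mm
  → nearest: T5 (279.18 mm)
Q3 at (520.91, -55.53):
  T3: 302.84 mm
  T4: 931.03 mm
  T5: 383.74 mm
  T6: 250.27 mm
  → nearest: T6 (250.27 mm)
Q4 at (83.36, -566.66):
  T3: 616.42 mm
  T4: 540.52 mm
  T5: 293.26 mm
  T6: 866.44 mm
  → nearest: T5 (293.26 mm)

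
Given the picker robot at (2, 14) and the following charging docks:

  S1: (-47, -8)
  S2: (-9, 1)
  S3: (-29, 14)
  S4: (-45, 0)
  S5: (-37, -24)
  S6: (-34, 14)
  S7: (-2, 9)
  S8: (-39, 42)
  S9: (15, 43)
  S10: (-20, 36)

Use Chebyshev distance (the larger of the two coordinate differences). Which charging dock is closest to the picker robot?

S7

Distances from (2, 14):
S1: 49
S2: 13
S3: 31
S4: 47
S5: 39
S6: 36
S7: 5
S8: 41
S9: 29
S10: 22
Minimum: S7 at 5.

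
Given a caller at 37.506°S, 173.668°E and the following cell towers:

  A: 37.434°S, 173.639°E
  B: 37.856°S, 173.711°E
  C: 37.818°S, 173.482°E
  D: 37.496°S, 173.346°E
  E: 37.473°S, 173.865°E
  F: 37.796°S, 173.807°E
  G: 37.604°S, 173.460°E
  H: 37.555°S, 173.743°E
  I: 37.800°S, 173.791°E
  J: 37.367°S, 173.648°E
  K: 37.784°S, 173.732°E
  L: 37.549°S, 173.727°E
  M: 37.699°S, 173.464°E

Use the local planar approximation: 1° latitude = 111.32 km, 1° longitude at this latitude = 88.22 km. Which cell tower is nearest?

Distances from 37.506°S, 173.668°E:
A: 8.413 km
B: 39.146 km
C: 38.413 km
D: 28.429 km
E: 17.763 km
F: 34.533 km
G: 21.348 km
H: 8.575 km
I: 34.480 km
J: 15.574 km
K: 31.458 km
L: 7.071 km
M: 28.026 km
Minimum: L at 7.071 km.

L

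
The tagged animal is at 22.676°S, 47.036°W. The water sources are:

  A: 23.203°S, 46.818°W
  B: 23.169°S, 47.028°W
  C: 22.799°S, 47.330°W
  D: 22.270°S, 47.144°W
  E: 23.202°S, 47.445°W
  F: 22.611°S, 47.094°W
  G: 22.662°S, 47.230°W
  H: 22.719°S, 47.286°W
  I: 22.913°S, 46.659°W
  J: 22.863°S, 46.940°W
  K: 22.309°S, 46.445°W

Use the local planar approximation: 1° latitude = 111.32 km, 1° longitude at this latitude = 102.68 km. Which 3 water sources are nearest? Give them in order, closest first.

F, G, J

Distances from 22.676°S, 47.036°W:
A: 62.791 km
B: 54.887 km
C: 33.148 km
D: 46.537 km
E: 72.057 km
F: 9.371 km
G: 19.981 km
H: 26.112 km
I: 46.846 km
J: 23.033 km
K: 73.155 km
Sorted: F (9.371 km) < G (19.981 km) < J (23.033 km) < H (26.112 km) < C (33.148 km) < …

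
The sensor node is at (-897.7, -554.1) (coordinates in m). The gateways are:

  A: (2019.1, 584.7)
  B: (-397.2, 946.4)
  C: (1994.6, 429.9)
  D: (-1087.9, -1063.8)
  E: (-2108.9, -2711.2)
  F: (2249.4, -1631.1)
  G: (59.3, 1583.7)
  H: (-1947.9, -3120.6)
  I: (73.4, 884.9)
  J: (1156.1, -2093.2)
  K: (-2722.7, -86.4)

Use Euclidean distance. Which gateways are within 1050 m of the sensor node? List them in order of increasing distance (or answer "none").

D

Distances from (-897.7, -554.1):
A: √((2916.8)² + (1138.8)²) = √(8507722.240 + 1296865.440) = 3131.2 m
B: √((500.5)² + (1500.5)²) = √(250500.250 + 2251500.250) = 1581.8 m
C: √((2892.3)² + (984.0)²) = √(8365399.290 + 968256.000) = 3055.1 m
D: √((-190.2)² + (-509.7)²) = √(36176.040 + 259794.090) = 544.0 m
E: √((-1211.2)² + (-2157.1)²) = √(1467005.440 + 4653080.410) = 2473.9 m
F: √((3147.1)² + (-1077.0)²) = √(9904238.410 + 1159929.000) = 3326.3 m
G: √((957.0)² + (2137.8)²) = √(915849.000 + 4570188.840) = 2342.2 m
H: √((-1050.2)² + (-2566.5)²) = √(1102920.040 + 6586922.250) = 2773.1 m
I: √((971.1)² + (1439.0)²) = √(943035.210 + 2070721.000) = 1736.0 m
J: √((2053.8)² + (-1539.1)²) = √(4218094.440 + 2368828.810) = 2566.5 m
K: √((-1825.0)² + (467.7)²) = √(3330625.000 + 218743.290) = 1884.0 m
Threshold 1050 m: D (544.0 m) is within range.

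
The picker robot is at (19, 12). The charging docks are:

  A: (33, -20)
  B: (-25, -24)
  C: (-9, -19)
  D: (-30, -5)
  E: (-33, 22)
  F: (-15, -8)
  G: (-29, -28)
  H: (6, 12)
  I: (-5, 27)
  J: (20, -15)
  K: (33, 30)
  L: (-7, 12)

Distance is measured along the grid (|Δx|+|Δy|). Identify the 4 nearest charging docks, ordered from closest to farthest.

Distances from (19, 12):
A: |14| + |-32| = 14 + 32 = 46
B: |-44| + |-36| = 44 + 36 = 80
C: |-28| + |-31| = 28 + 31 = 59
D: |-49| + |-17| = 49 + 17 = 66
E: |-52| + |10| = 52 + 10 = 62
F: |-34| + |-20| = 34 + 20 = 54
G: |-48| + |-40| = 48 + 40 = 88
H: |-13| + |0| = 13 + 0 = 13
I: |-24| + |15| = 24 + 15 = 39
J: |1| + |-27| = 1 + 27 = 28
K: |14| + |18| = 14 + 18 = 32
L: |-26| + |0| = 26 + 0 = 26
Sorted: H (13) < L (26) < J (28) < K (32) < I (39) < A (46) < …

H, L, J, K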